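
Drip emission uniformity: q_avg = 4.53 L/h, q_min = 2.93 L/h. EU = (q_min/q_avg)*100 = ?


EU = (q_min/q_avg)*100 = (2.93/4.53)*100 = 64.6799%

64.6799 %


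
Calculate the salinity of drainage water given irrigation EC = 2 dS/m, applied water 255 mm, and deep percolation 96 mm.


EC_dw = EC_iw * D_iw / D_dw
EC_dw = 2 * 255 / 96
EC_dw = 510 / 96

5.3125 dS/m


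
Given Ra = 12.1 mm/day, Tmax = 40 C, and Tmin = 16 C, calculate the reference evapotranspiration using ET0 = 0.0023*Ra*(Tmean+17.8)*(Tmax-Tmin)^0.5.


Tmean = (Tmax + Tmin)/2 = (40 + 16)/2 = 28.0
ET0 = 0.0023 * 12.1 * (28.0 + 17.8) * sqrt(40 - 16)
ET0 = 0.0023 * 12.1 * 45.8 * 4.898979

6.2443 mm/day


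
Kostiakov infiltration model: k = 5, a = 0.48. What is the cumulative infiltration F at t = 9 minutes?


F = k * t^a = 5 * 9^0.48
F = 5 * 2.871021

14.3551 mm


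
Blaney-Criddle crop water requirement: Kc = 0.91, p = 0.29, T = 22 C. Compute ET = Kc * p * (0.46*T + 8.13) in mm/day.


ET = Kc * p * (0.46*T + 8.13)
ET = 0.91 * 0.29 * (0.46*22 + 8.13)
ET = 0.91 * 0.29 * 18.2500

4.8162 mm/day


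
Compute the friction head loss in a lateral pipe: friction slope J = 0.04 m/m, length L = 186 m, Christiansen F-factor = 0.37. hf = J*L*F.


hf = J * L * F = 0.04 * 186 * 0.37 = 2.7528 m

2.7528 m


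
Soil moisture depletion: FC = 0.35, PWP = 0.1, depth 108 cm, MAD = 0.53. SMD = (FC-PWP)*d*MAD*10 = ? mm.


SMD = (FC - PWP) * d * MAD * 10
SMD = (0.35 - 0.1) * 108 * 0.53 * 10
SMD = 0.2500 * 108 * 0.53 * 10

143.1000 mm


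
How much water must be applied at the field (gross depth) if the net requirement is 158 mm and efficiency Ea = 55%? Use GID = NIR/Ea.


Ea = 55% = 0.55
GID = NIR / Ea = 158 / 0.55 = 287.2727 mm

287.2727 mm


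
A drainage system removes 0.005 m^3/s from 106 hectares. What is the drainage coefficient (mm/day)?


DC = Q * 86400 / (A * 10000) * 1000
DC = 0.005 * 86400 / (106 * 10000) * 1000
DC = 432000.0000 / 1060000

0.4075 mm/day


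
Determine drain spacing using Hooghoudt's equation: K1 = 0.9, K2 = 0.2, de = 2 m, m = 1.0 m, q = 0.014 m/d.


S^2 = 8*K2*de*m/q + 4*K1*m^2/q
S^2 = 8*0.2*2*1.0/0.014 + 4*0.9*1.0^2/0.014
S = sqrt(485.7143)

22.0389 m


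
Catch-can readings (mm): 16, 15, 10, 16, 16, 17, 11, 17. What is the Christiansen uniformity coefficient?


mean = 14.750000 mm
MAD = 2.125000 mm
CU = (1 - 2.125000/14.750000)*100

85.5932 %


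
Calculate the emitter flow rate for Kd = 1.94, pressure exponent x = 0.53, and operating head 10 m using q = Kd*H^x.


q = Kd * H^x = 1.94 * 10^0.53 = 1.94 * 3.388442

6.5736 L/h


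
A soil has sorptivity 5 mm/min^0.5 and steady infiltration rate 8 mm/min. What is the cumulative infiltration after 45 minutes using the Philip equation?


F = S*sqrt(t) + A*t
F = 5*sqrt(45) + 8*45
F = 5*6.708204 + 360

393.5410 mm


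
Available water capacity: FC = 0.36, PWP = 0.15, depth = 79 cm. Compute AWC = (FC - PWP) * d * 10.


AWC = (FC - PWP) * d * 10
AWC = (0.36 - 0.15) * 79 * 10
AWC = 0.2100 * 79 * 10

165.9000 mm


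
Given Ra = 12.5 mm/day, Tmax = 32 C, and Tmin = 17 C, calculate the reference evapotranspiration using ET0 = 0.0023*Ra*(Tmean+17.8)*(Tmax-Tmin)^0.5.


Tmean = (Tmax + Tmin)/2 = (32 + 17)/2 = 24.5
ET0 = 0.0023 * 12.5 * (24.5 + 17.8) * sqrt(32 - 17)
ET0 = 0.0023 * 12.5 * 42.3 * 3.872983

4.7100 mm/day


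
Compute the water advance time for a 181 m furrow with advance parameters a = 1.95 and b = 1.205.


t = (L/a)^(1/b)
t = (181/1.95)^(1/1.205)
t = 92.820513^(1/1.205)

42.9437 min


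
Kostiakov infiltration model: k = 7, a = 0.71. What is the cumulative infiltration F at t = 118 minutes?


F = k * t^a = 7 * 118^0.71
F = 7 * 29.582592

207.0781 mm


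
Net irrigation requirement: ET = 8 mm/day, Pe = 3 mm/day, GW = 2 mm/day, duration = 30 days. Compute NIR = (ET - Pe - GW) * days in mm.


Daily deficit = ET - Pe - GW = 8 - 3 - 2 = 3 mm/day
NIR = 3 * 30 = 90 mm

90.0000 mm


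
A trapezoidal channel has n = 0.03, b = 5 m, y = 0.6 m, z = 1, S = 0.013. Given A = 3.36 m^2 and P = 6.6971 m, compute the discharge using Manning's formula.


R = A/P = 3.36/6.6971 = 0.501710
Q = (1/0.03) * 3.36 * 0.501710^(2/3) * 0.013^0.5

8.0629 m^3/s


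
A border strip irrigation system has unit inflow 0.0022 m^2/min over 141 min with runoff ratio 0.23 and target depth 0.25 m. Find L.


L = q*t/((1+r)*Z)
L = 0.0022*141/((1+0.23)*0.25)
L = 0.3102/0.3075

1.0088 m


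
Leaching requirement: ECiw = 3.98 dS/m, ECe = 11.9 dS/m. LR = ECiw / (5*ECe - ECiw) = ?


LR = ECiw / (5*ECe - ECiw)
LR = 3.98 / (5*11.9 - 3.98)
LR = 3.98 / 55.5200

0.0717


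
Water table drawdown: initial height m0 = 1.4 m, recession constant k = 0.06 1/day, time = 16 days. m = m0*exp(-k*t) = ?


m = m0 * exp(-k*t)
m = 1.4 * exp(-0.06 * 16)
m = 1.4 * exp(-0.9600)

0.5361 m


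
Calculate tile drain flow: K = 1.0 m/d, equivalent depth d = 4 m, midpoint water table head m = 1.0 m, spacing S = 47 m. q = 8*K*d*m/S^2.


q = 8*K*d*m/S^2
q = 8*1.0*4*1.0/47^2
q = 32.0000 / 2209

0.0145 m/d


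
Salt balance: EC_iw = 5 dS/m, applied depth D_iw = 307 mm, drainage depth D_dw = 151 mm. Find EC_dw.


EC_dw = EC_iw * D_iw / D_dw
EC_dw = 5 * 307 / 151
EC_dw = 1535 / 151

10.1656 dS/m


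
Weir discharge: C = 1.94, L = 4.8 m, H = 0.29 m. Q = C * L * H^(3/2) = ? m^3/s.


Q = C * L * H^(3/2) = 1.94 * 4.8 * 0.29^1.5 = 1.94 * 4.8 * 0.156170

1.4543 m^3/s


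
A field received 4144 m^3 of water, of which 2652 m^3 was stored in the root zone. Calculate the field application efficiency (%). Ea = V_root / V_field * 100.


Ea = V_root / V_field * 100 = 2652 / 4144 * 100 = 63.9961%

63.9961 %


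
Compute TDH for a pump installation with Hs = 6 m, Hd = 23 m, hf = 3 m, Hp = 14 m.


TDH = Hs + Hd + hf + Hp = 6 + 23 + 3 + 14 = 46

46 m


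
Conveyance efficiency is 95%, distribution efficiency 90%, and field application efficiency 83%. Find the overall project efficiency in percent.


Ec = 0.95, Eb = 0.9, Ea = 0.83
E = 0.95 * 0.9 * 0.83 * 100 = 70.9650%

70.9650 %


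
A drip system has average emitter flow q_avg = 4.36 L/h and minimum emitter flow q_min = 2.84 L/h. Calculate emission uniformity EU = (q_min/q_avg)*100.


EU = (q_min/q_avg)*100 = (2.84/4.36)*100 = 65.1376%

65.1376 %


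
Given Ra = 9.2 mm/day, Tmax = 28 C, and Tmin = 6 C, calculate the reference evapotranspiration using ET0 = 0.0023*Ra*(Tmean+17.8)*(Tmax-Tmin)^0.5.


Tmean = (Tmax + Tmin)/2 = (28 + 6)/2 = 17.0
ET0 = 0.0023 * 9.2 * (17.0 + 17.8) * sqrt(28 - 6)
ET0 = 0.0023 * 9.2 * 34.8 * 4.690416

3.4539 mm/day


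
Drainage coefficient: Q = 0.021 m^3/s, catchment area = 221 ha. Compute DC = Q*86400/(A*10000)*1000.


DC = Q * 86400 / (A * 10000) * 1000
DC = 0.021 * 86400 / (221 * 10000) * 1000
DC = 1814400.0000 / 2210000

0.8210 mm/day


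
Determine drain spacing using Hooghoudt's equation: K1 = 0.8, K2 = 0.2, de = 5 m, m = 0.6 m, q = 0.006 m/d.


S^2 = 8*K2*de*m/q + 4*K1*m^2/q
S^2 = 8*0.2*5*0.6/0.006 + 4*0.8*0.6^2/0.006
S = sqrt(992.0000)

31.4960 m


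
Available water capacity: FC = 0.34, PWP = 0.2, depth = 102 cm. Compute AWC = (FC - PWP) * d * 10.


AWC = (FC - PWP) * d * 10
AWC = (0.34 - 0.2) * 102 * 10
AWC = 0.1400 * 102 * 10

142.8000 mm


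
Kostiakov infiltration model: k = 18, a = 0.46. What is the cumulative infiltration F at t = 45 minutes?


F = k * t^a = 18 * 45^0.46
F = 18 * 5.760733

103.6932 mm


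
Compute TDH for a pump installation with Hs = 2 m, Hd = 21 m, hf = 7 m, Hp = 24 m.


TDH = Hs + Hd + hf + Hp = 2 + 21 + 7 + 24 = 54

54 m


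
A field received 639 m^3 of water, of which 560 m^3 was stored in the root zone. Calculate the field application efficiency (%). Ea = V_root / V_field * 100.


Ea = V_root / V_field * 100 = 560 / 639 * 100 = 87.6369%

87.6369 %


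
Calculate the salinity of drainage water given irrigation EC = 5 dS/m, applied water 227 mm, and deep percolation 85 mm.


EC_dw = EC_iw * D_iw / D_dw
EC_dw = 5 * 227 / 85
EC_dw = 1135 / 85

13.3529 dS/m


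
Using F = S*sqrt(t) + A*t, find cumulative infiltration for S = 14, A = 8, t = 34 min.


F = S*sqrt(t) + A*t
F = 14*sqrt(34) + 8*34
F = 14*5.830952 + 272

353.6333 mm


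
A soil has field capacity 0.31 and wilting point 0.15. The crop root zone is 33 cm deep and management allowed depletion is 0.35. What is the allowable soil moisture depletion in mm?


SMD = (FC - PWP) * d * MAD * 10
SMD = (0.31 - 0.15) * 33 * 0.35 * 10
SMD = 0.1600 * 33 * 0.35 * 10

18.4800 mm


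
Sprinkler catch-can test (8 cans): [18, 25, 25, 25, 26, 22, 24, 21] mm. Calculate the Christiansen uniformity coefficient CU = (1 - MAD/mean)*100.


mean = 23.250000 mm
MAD = 2.187500 mm
CU = (1 - 2.187500/23.250000)*100

90.5914 %


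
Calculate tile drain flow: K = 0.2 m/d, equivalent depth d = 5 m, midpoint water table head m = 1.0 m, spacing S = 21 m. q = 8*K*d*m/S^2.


q = 8*K*d*m/S^2
q = 8*0.2*5*1.0/21^2
q = 8.0000 / 441

0.0181 m/d


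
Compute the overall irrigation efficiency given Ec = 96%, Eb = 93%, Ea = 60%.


Ec = 0.96, Eb = 0.93, Ea = 0.6
E = 0.96 * 0.93 * 0.6 * 100 = 53.5680%

53.5680 %


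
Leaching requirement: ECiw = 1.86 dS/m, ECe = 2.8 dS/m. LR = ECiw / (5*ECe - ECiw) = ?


LR = ECiw / (5*ECe - ECiw)
LR = 1.86 / (5*2.8 - 1.86)
LR = 1.86 / 12.1400

0.1532


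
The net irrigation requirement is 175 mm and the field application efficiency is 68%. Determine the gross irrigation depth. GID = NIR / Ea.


Ea = 68% = 0.68
GID = NIR / Ea = 175 / 0.68 = 257.3529 mm

257.3529 mm


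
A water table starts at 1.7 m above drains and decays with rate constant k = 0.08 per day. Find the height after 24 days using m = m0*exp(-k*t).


m = m0 * exp(-k*t)
m = 1.7 * exp(-0.08 * 24)
m = 1.7 * exp(-1.9200)

0.2492 m


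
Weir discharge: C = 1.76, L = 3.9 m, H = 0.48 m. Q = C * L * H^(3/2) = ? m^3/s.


Q = C * L * H^(3/2) = 1.76 * 3.9 * 0.48^1.5 = 1.76 * 3.9 * 0.332554

2.2827 m^3/s


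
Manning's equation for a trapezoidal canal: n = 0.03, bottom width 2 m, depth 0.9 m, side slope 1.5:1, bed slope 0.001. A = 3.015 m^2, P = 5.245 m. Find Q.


R = A/P = 3.015/5.245 = 0.574833
Q = (1/0.03) * 3.015 * 0.574833^(2/3) * 0.001^0.5

2.1972 m^3/s


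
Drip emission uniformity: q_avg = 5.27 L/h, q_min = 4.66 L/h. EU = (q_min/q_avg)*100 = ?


EU = (q_min/q_avg)*100 = (4.66/5.27)*100 = 88.4250%

88.4250 %


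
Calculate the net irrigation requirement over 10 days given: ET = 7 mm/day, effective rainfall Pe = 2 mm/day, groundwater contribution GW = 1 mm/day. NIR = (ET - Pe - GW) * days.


Daily deficit = ET - Pe - GW = 7 - 2 - 1 = 4 mm/day
NIR = 4 * 10 = 40 mm

40.0000 mm


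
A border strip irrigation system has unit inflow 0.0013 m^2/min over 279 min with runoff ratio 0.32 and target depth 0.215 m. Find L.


L = q*t/((1+r)*Z)
L = 0.0013*279/((1+0.32)*0.215)
L = 0.3627/0.2838

1.2780 m


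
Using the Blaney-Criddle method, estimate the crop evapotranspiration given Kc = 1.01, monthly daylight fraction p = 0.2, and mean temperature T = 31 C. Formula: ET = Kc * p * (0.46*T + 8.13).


ET = Kc * p * (0.46*T + 8.13)
ET = 1.01 * 0.2 * (0.46*31 + 8.13)
ET = 1.01 * 0.2 * 22.3900

4.5228 mm/day


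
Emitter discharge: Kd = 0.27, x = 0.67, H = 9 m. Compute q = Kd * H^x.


q = Kd * H^x = 0.27 * 9^0.67 = 0.27 * 4.358555

1.1768 L/h


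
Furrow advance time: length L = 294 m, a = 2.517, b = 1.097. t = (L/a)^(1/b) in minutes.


t = (L/a)^(1/b)
t = (294/2.517)^(1/1.097)
t = 116.805721^(1/1.097)

76.6748 min


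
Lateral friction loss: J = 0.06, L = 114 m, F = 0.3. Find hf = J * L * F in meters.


hf = J * L * F = 0.06 * 114 * 0.3 = 2.0520 m

2.0520 m


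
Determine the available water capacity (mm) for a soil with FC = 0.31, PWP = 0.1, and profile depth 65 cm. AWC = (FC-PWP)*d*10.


AWC = (FC - PWP) * d * 10
AWC = (0.31 - 0.1) * 65 * 10
AWC = 0.2100 * 65 * 10

136.5000 mm


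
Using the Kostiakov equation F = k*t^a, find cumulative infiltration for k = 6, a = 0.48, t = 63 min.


F = k * t^a = 6 * 63^0.48
F = 6 * 7.306064

43.8364 mm


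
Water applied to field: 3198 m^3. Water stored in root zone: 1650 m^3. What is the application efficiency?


Ea = V_root / V_field * 100 = 1650 / 3198 * 100 = 51.5947%

51.5947 %


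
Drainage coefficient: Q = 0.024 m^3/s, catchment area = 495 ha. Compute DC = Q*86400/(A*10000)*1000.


DC = Q * 86400 / (A * 10000) * 1000
DC = 0.024 * 86400 / (495 * 10000) * 1000
DC = 2073600.0000 / 4950000

0.4189 mm/day


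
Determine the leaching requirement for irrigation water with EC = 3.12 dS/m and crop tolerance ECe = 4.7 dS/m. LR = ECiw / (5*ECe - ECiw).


LR = ECiw / (5*ECe - ECiw)
LR = 3.12 / (5*4.7 - 3.12)
LR = 3.12 / 20.3800

0.1531


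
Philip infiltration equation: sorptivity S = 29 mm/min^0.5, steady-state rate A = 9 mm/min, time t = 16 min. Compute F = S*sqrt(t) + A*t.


F = S*sqrt(t) + A*t
F = 29*sqrt(16) + 9*16
F = 29*4.000000 + 144

260.0000 mm


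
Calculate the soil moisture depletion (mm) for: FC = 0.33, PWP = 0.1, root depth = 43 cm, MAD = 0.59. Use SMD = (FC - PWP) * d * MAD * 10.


SMD = (FC - PWP) * d * MAD * 10
SMD = (0.33 - 0.1) * 43 * 0.59 * 10
SMD = 0.2300 * 43 * 0.59 * 10

58.3510 mm


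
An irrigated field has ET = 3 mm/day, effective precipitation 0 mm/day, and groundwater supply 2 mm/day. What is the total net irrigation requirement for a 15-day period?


Daily deficit = ET - Pe - GW = 3 - 0 - 2 = 1 mm/day
NIR = 1 * 15 = 15 mm

15.0000 mm


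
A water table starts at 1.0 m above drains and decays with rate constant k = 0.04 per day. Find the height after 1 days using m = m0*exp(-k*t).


m = m0 * exp(-k*t)
m = 1.0 * exp(-0.04 * 1)
m = 1.0 * exp(-0.0400)

0.9608 m


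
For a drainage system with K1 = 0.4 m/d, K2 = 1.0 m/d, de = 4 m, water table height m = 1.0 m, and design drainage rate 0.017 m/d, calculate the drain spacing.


S^2 = 8*K2*de*m/q + 4*K1*m^2/q
S^2 = 8*1.0*4*1.0/0.017 + 4*0.4*1.0^2/0.017
S = sqrt(1976.4706)

44.4575 m


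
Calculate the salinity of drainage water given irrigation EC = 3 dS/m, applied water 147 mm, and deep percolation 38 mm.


EC_dw = EC_iw * D_iw / D_dw
EC_dw = 3 * 147 / 38
EC_dw = 441 / 38

11.6053 dS/m


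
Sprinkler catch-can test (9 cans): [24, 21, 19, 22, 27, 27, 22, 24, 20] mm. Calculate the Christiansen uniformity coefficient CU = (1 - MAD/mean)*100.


mean = 22.888889 mm
MAD = 2.320988 mm
CU = (1 - 2.320988/22.888889)*100

89.8598 %


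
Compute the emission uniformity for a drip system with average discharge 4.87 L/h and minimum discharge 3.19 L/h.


EU = (q_min/q_avg)*100 = (3.19/4.87)*100 = 65.5031%

65.5031 %


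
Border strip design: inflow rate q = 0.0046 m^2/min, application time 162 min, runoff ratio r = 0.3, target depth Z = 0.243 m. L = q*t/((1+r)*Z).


L = q*t/((1+r)*Z)
L = 0.0046*162/((1+0.3)*0.243)
L = 0.7452/0.3159

2.3590 m


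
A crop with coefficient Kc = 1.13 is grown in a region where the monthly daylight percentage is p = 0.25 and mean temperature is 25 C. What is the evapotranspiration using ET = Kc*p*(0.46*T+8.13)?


ET = Kc * p * (0.46*T + 8.13)
ET = 1.13 * 0.25 * (0.46*25 + 8.13)
ET = 1.13 * 0.25 * 19.6300

5.5455 mm/day


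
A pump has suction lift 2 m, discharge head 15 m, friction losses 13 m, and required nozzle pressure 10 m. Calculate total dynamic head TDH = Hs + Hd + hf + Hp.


TDH = Hs + Hd + hf + Hp = 2 + 15 + 13 + 10 = 40

40 m


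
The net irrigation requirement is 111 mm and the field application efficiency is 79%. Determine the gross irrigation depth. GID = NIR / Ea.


Ea = 79% = 0.79
GID = NIR / Ea = 111 / 0.79 = 140.5063 mm

140.5063 mm


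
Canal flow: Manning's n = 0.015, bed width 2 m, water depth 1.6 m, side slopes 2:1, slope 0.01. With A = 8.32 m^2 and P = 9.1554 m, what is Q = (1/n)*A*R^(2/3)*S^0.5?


R = A/P = 8.32/9.1554 = 0.908753
Q = (1/0.015) * 8.32 * 0.908753^(2/3) * 0.01^0.5

52.0390 m^3/s


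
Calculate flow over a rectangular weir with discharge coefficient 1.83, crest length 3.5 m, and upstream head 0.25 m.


Q = C * L * H^(3/2) = 1.83 * 3.5 * 0.25^1.5 = 1.83 * 3.5 * 0.125000

0.8006 m^3/s


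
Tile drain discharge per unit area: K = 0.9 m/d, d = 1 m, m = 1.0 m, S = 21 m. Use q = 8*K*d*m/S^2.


q = 8*K*d*m/S^2
q = 8*0.9*1*1.0/21^2
q = 7.2000 / 441

0.0163 m/d


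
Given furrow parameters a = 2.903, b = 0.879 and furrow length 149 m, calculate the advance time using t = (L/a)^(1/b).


t = (L/a)^(1/b)
t = (149/2.903)^(1/0.879)
t = 51.326214^(1/0.879)

88.2629 min


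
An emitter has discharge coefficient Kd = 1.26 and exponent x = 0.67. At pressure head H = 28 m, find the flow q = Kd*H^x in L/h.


q = Kd * H^x = 1.26 * 28^0.67 = 1.26 * 9.323863

11.7481 L/h


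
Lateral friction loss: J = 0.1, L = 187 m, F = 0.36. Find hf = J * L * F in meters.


hf = J * L * F = 0.1 * 187 * 0.36 = 6.7320 m

6.7320 m


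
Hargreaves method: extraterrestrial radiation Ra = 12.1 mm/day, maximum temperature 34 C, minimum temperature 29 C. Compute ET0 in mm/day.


Tmean = (Tmax + Tmin)/2 = (34 + 29)/2 = 31.5
ET0 = 0.0023 * 12.1 * (31.5 + 17.8) * sqrt(34 - 29)
ET0 = 0.0023 * 12.1 * 49.3 * 2.236068

3.0679 mm/day


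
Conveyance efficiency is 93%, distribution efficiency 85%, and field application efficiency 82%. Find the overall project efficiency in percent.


Ec = 0.93, Eb = 0.85, Ea = 0.82
E = 0.93 * 0.85 * 0.82 * 100 = 64.8210%

64.8210 %


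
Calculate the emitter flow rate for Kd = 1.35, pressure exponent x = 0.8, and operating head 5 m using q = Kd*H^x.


q = Kd * H^x = 1.35 * 5^0.8 = 1.35 * 3.623898

4.8923 L/h


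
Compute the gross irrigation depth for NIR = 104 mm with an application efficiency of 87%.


Ea = 87% = 0.87
GID = NIR / Ea = 104 / 0.87 = 119.5402 mm

119.5402 mm


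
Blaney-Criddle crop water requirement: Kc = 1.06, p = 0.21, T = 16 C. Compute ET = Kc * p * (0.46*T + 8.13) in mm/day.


ET = Kc * p * (0.46*T + 8.13)
ET = 1.06 * 0.21 * (0.46*16 + 8.13)
ET = 1.06 * 0.21 * 15.4900

3.4481 mm/day


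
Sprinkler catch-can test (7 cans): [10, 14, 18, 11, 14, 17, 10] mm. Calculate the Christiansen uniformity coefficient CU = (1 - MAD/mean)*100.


mean = 13.428571 mm
MAD = 2.653061 mm
CU = (1 - 2.653061/13.428571)*100

80.2432 %


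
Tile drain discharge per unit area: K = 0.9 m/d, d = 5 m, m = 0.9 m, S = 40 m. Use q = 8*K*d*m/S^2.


q = 8*K*d*m/S^2
q = 8*0.9*5*0.9/40^2
q = 32.4000 / 1600

0.0203 m/d


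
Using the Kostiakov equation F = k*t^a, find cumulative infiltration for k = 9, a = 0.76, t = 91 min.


F = k * t^a = 9 * 91^0.76
F = 9 * 30.822755

277.4048 mm


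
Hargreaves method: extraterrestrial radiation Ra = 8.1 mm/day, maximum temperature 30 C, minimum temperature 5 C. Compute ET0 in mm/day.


Tmean = (Tmax + Tmin)/2 = (30 + 5)/2 = 17.5
ET0 = 0.0023 * 8.1 * (17.5 + 17.8) * sqrt(30 - 5)
ET0 = 0.0023 * 8.1 * 35.3 * 5.000000

3.2882 mm/day


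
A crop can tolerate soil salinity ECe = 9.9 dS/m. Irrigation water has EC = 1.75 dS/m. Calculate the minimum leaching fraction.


LR = ECiw / (5*ECe - ECiw)
LR = 1.75 / (5*9.9 - 1.75)
LR = 1.75 / 47.7500

0.0366


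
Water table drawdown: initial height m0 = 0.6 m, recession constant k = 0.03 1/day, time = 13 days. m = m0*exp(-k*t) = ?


m = m0 * exp(-k*t)
m = 0.6 * exp(-0.03 * 13)
m = 0.6 * exp(-0.3900)

0.4062 m


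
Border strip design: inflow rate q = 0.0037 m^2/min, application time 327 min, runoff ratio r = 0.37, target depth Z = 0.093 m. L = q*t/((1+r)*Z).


L = q*t/((1+r)*Z)
L = 0.0037*327/((1+0.37)*0.093)
L = 1.2099/0.12741

9.4961 m


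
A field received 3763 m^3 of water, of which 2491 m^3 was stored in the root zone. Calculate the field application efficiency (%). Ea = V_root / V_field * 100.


Ea = V_root / V_field * 100 = 2491 / 3763 * 100 = 66.1972%

66.1972 %


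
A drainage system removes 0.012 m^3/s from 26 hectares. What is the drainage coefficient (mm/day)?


DC = Q * 86400 / (A * 10000) * 1000
DC = 0.012 * 86400 / (26 * 10000) * 1000
DC = 1036800.0000 / 260000

3.9877 mm/day


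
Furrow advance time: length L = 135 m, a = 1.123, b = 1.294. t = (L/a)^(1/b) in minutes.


t = (L/a)^(1/b)
t = (135/1.123)^(1/1.294)
t = 120.213713^(1/1.294)

40.4933 min


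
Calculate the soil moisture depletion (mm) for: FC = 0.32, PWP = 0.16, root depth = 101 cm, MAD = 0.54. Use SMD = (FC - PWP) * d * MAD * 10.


SMD = (FC - PWP) * d * MAD * 10
SMD = (0.32 - 0.16) * 101 * 0.54 * 10
SMD = 0.1600 * 101 * 0.54 * 10

87.2640 mm


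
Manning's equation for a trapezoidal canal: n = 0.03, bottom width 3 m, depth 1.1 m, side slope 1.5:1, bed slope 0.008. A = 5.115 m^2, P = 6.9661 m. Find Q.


R = A/P = 5.115/6.9661 = 0.734270
Q = (1/0.03) * 5.115 * 0.734270^(2/3) * 0.008^0.5

12.4119 m^3/s


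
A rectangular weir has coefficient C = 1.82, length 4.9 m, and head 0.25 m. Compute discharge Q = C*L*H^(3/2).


Q = C * L * H^(3/2) = 1.82 * 4.9 * 0.25^1.5 = 1.82 * 4.9 * 0.125000

1.1148 m^3/s


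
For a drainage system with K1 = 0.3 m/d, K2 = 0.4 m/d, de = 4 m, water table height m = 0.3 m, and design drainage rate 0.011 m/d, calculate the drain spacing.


S^2 = 8*K2*de*m/q + 4*K1*m^2/q
S^2 = 8*0.4*4*0.3/0.011 + 4*0.3*0.3^2/0.011
S = sqrt(358.9091)

18.9449 m


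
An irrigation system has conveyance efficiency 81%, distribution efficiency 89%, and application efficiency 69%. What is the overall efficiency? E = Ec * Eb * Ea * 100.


Ec = 0.81, Eb = 0.89, Ea = 0.69
E = 0.81 * 0.89 * 0.69 * 100 = 49.7421%

49.7421 %


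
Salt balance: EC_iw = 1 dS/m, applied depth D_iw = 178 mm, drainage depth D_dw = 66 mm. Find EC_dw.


EC_dw = EC_iw * D_iw / D_dw
EC_dw = 1 * 178 / 66
EC_dw = 178 / 66

2.6970 dS/m


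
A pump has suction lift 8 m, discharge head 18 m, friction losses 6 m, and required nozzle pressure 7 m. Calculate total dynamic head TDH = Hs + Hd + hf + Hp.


TDH = Hs + Hd + hf + Hp = 8 + 18 + 6 + 7 = 39

39 m


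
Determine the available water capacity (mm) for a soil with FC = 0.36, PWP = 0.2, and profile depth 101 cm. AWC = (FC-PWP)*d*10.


AWC = (FC - PWP) * d * 10
AWC = (0.36 - 0.2) * 101 * 10
AWC = 0.1600 * 101 * 10

161.6000 mm


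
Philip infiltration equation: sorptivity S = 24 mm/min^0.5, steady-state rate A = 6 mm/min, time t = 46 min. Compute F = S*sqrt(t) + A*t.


F = S*sqrt(t) + A*t
F = 24*sqrt(46) + 6*46
F = 24*6.782330 + 276

438.7759 mm


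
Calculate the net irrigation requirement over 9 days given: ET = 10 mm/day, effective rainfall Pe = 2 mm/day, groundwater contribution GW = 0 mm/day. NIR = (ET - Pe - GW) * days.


Daily deficit = ET - Pe - GW = 10 - 2 - 0 = 8 mm/day
NIR = 8 * 9 = 72 mm

72.0000 mm


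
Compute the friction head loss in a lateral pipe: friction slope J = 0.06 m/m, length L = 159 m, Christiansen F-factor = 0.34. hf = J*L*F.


hf = J * L * F = 0.06 * 159 * 0.34 = 3.2436 m

3.2436 m


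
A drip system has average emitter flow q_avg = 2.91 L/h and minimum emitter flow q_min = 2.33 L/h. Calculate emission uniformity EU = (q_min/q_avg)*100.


EU = (q_min/q_avg)*100 = (2.33/2.91)*100 = 80.0687%

80.0687 %


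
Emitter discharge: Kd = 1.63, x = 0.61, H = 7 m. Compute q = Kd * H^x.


q = Kd * H^x = 1.63 * 7^0.61 = 1.63 * 3.277252

5.3419 L/h


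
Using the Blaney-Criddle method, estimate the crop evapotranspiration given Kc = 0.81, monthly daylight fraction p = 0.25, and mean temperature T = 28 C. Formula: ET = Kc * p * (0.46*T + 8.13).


ET = Kc * p * (0.46*T + 8.13)
ET = 0.81 * 0.25 * (0.46*28 + 8.13)
ET = 0.81 * 0.25 * 21.0100

4.2545 mm/day


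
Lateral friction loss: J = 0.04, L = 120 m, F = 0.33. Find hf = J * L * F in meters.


hf = J * L * F = 0.04 * 120 * 0.33 = 1.5840 m

1.5840 m


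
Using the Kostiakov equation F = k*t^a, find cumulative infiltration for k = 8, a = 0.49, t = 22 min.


F = k * t^a = 8 * 22^0.49
F = 8 * 4.547651

36.3812 mm


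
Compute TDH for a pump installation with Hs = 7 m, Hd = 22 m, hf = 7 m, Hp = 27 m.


TDH = Hs + Hd + hf + Hp = 7 + 22 + 7 + 27 = 63

63 m


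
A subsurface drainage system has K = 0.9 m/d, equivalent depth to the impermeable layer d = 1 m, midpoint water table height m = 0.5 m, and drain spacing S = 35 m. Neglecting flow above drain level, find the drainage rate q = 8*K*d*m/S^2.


q = 8*K*d*m/S^2
q = 8*0.9*1*0.5/35^2
q = 3.6000 / 1225

0.0029 m/d


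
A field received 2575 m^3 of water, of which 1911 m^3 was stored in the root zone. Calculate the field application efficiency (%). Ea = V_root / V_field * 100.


Ea = V_root / V_field * 100 = 1911 / 2575 * 100 = 74.2136%

74.2136 %


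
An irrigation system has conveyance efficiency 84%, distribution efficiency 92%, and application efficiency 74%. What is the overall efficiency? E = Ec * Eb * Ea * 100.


Ec = 0.84, Eb = 0.92, Ea = 0.74
E = 0.84 * 0.92 * 0.74 * 100 = 57.1872%

57.1872 %


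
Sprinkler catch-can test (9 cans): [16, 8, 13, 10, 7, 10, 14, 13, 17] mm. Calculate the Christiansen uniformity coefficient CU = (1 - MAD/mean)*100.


mean = 12.000000 mm
MAD = 2.888889 mm
CU = (1 - 2.888889/12.000000)*100

75.9259 %


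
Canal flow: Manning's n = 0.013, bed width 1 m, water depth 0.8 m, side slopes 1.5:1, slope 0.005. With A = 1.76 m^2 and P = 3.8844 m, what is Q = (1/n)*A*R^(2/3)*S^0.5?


R = A/P = 1.76/3.8844 = 0.453094
Q = (1/0.013) * 1.76 * 0.453094^(2/3) * 0.005^0.5

5.6474 m^3/s


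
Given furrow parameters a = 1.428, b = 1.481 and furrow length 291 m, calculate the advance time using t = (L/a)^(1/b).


t = (L/a)^(1/b)
t = (291/1.428)^(1/1.481)
t = 203.781513^(1/1.481)

36.2404 min


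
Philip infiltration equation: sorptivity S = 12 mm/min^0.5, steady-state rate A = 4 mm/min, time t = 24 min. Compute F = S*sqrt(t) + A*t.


F = S*sqrt(t) + A*t
F = 12*sqrt(24) + 4*24
F = 12*4.898979 + 96

154.7877 mm


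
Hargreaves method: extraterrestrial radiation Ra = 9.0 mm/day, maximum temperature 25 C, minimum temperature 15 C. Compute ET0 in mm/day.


Tmean = (Tmax + Tmin)/2 = (25 + 15)/2 = 20.0
ET0 = 0.0023 * 9.0 * (20.0 + 17.8) * sqrt(25 - 15)
ET0 = 0.0023 * 9.0 * 37.8 * 3.162278

2.4744 mm/day


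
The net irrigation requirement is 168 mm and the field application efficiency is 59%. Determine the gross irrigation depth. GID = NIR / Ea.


Ea = 59% = 0.59
GID = NIR / Ea = 168 / 0.59 = 284.7458 mm

284.7458 mm


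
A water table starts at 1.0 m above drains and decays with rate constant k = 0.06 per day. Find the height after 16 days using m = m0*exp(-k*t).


m = m0 * exp(-k*t)
m = 1.0 * exp(-0.06 * 16)
m = 1.0 * exp(-0.9600)

0.3829 m


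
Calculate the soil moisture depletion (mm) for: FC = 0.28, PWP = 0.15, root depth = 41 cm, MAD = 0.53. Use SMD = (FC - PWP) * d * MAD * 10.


SMD = (FC - PWP) * d * MAD * 10
SMD = (0.28 - 0.15) * 41 * 0.53 * 10
SMD = 0.1300 * 41 * 0.53 * 10

28.2490 mm


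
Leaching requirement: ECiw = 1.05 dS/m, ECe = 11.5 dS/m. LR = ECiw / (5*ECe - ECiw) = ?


LR = ECiw / (5*ECe - ECiw)
LR = 1.05 / (5*11.5 - 1.05)
LR = 1.05 / 56.4500

0.0186


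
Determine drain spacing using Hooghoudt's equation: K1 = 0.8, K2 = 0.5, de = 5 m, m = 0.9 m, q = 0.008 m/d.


S^2 = 8*K2*de*m/q + 4*K1*m^2/q
S^2 = 8*0.5*5*0.9/0.008 + 4*0.8*0.9^2/0.008
S = sqrt(2574.0000)

50.7346 m


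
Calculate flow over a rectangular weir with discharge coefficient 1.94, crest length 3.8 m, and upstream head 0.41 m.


Q = C * L * H^(3/2) = 1.94 * 3.8 * 0.41^1.5 = 1.94 * 3.8 * 0.262528

1.9354 m^3/s


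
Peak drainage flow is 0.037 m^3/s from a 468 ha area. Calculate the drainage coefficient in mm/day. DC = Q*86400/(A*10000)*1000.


DC = Q * 86400 / (A * 10000) * 1000
DC = 0.037 * 86400 / (468 * 10000) * 1000
DC = 3196800.0000 / 4680000

0.6831 mm/day


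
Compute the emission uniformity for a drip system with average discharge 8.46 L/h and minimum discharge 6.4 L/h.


EU = (q_min/q_avg)*100 = (6.4/8.46)*100 = 75.6501%

75.6501 %


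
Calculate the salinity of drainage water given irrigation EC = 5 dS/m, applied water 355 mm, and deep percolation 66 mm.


EC_dw = EC_iw * D_iw / D_dw
EC_dw = 5 * 355 / 66
EC_dw = 1775 / 66

26.8939 dS/m


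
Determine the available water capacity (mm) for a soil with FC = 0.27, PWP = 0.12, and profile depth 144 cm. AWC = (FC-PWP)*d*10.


AWC = (FC - PWP) * d * 10
AWC = (0.27 - 0.12) * 144 * 10
AWC = 0.1500 * 144 * 10

216.0000 mm


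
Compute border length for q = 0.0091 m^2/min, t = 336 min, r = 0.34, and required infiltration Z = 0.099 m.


L = q*t/((1+r)*Z)
L = 0.0091*336/((1+0.34)*0.099)
L = 3.0576/0.13266

23.0484 m


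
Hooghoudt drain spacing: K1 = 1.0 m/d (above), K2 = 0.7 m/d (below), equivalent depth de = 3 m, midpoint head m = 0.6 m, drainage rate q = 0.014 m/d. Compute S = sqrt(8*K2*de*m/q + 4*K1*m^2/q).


S^2 = 8*K2*de*m/q + 4*K1*m^2/q
S^2 = 8*0.7*3*0.6/0.014 + 4*1.0*0.6^2/0.014
S = sqrt(822.8571)

28.6855 m


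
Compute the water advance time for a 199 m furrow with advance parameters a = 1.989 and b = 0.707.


t = (L/a)^(1/b)
t = (199/1.989)^(1/0.707)
t = 100.050277^(1/0.707)

674.7814 min


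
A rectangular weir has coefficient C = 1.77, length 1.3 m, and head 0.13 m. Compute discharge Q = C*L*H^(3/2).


Q = C * L * H^(3/2) = 1.77 * 1.3 * 0.13^1.5 = 1.77 * 1.3 * 0.046872

0.1079 m^3/s


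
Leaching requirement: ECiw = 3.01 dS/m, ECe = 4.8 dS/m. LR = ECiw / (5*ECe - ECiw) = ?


LR = ECiw / (5*ECe - ECiw)
LR = 3.01 / (5*4.8 - 3.01)
LR = 3.01 / 20.9900

0.1434


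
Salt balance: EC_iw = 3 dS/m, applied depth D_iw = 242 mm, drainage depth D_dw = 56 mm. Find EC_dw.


EC_dw = EC_iw * D_iw / D_dw
EC_dw = 3 * 242 / 56
EC_dw = 726 / 56

12.9643 dS/m


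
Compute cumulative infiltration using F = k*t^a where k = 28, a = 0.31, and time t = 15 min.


F = k * t^a = 28 * 15^0.31
F = 28 * 2.315199

64.8256 mm


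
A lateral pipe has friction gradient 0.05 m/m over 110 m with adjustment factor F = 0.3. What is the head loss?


hf = J * L * F = 0.05 * 110 * 0.3 = 1.6500 m

1.6500 m


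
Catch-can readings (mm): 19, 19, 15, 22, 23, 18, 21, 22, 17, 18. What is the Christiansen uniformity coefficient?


mean = 19.400000 mm
MAD = 2.080000 mm
CU = (1 - 2.080000/19.400000)*100

89.2784 %


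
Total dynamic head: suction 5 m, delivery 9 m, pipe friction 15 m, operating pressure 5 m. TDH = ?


TDH = Hs + Hd + hf + Hp = 5 + 9 + 15 + 5 = 34

34 m


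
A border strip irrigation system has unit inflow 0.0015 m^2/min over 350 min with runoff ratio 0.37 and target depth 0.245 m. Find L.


L = q*t/((1+r)*Z)
L = 0.0015*350/((1+0.37)*0.245)
L = 0.525/0.33565

1.5641 m


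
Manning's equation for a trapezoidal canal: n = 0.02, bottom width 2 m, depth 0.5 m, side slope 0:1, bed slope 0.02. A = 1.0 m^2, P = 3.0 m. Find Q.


R = A/P = 1.0/3.0 = 0.333333
Q = (1/0.02) * 1.0 * 0.333333^(2/3) * 0.02^0.5

3.3994 m^3/s


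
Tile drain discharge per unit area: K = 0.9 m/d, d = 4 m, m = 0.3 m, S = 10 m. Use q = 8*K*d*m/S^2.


q = 8*K*d*m/S^2
q = 8*0.9*4*0.3/10^2
q = 8.6400 / 100

0.0864 m/d


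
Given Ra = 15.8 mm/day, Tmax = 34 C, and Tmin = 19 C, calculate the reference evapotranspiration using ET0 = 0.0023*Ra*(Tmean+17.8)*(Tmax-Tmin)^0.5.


Tmean = (Tmax + Tmin)/2 = (34 + 19)/2 = 26.5
ET0 = 0.0023 * 15.8 * (26.5 + 17.8) * sqrt(34 - 19)
ET0 = 0.0023 * 15.8 * 44.3 * 3.872983

6.2350 mm/day


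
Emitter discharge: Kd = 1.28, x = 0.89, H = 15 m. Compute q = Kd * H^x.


q = Kd * H^x = 1.28 * 15^0.89 = 1.28 * 11.135795

14.2538 L/h


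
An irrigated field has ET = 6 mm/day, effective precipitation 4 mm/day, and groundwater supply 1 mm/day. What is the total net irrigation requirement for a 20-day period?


Daily deficit = ET - Pe - GW = 6 - 4 - 1 = 1 mm/day
NIR = 1 * 20 = 20 mm

20.0000 mm


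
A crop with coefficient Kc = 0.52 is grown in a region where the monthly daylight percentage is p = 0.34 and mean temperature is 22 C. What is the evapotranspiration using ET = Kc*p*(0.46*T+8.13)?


ET = Kc * p * (0.46*T + 8.13)
ET = 0.52 * 0.34 * (0.46*22 + 8.13)
ET = 0.52 * 0.34 * 18.2500

3.2266 mm/day


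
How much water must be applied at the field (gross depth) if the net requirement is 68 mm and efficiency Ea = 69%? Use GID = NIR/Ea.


Ea = 69% = 0.69
GID = NIR / Ea = 68 / 0.69 = 98.5507 mm

98.5507 mm


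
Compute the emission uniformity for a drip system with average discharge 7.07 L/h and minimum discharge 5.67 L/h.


EU = (q_min/q_avg)*100 = (5.67/7.07)*100 = 80.1980%

80.1980 %


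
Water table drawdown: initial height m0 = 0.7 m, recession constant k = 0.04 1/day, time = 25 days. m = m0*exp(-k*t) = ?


m = m0 * exp(-k*t)
m = 0.7 * exp(-0.04 * 25)
m = 0.7 * exp(-1.0000)

0.2575 m


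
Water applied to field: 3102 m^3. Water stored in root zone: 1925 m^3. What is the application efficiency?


Ea = V_root / V_field * 100 = 1925 / 3102 * 100 = 62.0567%

62.0567 %


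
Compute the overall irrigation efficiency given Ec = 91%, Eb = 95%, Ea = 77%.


Ec = 0.91, Eb = 0.95, Ea = 0.77
E = 0.91 * 0.95 * 0.77 * 100 = 66.5665%

66.5665 %


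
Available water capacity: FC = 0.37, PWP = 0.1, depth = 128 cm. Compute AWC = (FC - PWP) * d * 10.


AWC = (FC - PWP) * d * 10
AWC = (0.37 - 0.1) * 128 * 10
AWC = 0.2700 * 128 * 10

345.6000 mm


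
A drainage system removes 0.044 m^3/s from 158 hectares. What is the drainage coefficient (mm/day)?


DC = Q * 86400 / (A * 10000) * 1000
DC = 0.044 * 86400 / (158 * 10000) * 1000
DC = 3801600.0000 / 1580000

2.4061 mm/day


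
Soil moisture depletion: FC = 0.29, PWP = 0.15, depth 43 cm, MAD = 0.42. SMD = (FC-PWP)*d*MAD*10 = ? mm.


SMD = (FC - PWP) * d * MAD * 10
SMD = (0.29 - 0.15) * 43 * 0.42 * 10
SMD = 0.1400 * 43 * 0.42 * 10

25.2840 mm


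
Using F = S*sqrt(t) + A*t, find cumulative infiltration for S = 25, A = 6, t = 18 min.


F = S*sqrt(t) + A*t
F = 25*sqrt(18) + 6*18
F = 25*4.242641 + 108

214.0660 mm


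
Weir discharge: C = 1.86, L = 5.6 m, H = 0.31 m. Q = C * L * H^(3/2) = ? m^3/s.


Q = C * L * H^(3/2) = 1.86 * 5.6 * 0.31^1.5 = 1.86 * 5.6 * 0.172601

1.7978 m^3/s


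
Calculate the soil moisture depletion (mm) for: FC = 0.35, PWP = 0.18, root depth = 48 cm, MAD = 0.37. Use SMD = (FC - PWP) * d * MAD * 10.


SMD = (FC - PWP) * d * MAD * 10
SMD = (0.35 - 0.18) * 48 * 0.37 * 10
SMD = 0.1700 * 48 * 0.37 * 10

30.1920 mm


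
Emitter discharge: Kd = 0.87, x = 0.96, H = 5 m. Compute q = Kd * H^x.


q = Kd * H^x = 0.87 * 5^0.96 = 0.87 * 4.688255

4.0788 L/h


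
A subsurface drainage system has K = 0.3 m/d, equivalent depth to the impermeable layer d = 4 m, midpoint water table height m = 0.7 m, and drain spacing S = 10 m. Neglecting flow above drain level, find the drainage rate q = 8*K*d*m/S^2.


q = 8*K*d*m/S^2
q = 8*0.3*4*0.7/10^2
q = 6.7200 / 100

0.0672 m/d


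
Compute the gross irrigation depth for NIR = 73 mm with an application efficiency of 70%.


Ea = 70% = 0.7
GID = NIR / Ea = 73 / 0.7 = 104.2857 mm

104.2857 mm


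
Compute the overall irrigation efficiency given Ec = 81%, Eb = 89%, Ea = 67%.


Ec = 0.81, Eb = 0.89, Ea = 0.67
E = 0.81 * 0.89 * 0.67 * 100 = 48.3003%

48.3003 %


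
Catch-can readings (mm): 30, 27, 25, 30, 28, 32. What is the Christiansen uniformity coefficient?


mean = 28.666667 mm
MAD = 2.000000 mm
CU = (1 - 2.000000/28.666667)*100

93.0233 %


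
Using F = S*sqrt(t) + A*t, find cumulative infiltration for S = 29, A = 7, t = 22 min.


F = S*sqrt(t) + A*t
F = 29*sqrt(22) + 7*22
F = 29*4.690416 + 154

290.0221 mm


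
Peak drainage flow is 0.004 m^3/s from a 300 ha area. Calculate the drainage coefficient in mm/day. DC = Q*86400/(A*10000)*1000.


DC = Q * 86400 / (A * 10000) * 1000
DC = 0.004 * 86400 / (300 * 10000) * 1000
DC = 345600.0000 / 3000000

0.1152 mm/day


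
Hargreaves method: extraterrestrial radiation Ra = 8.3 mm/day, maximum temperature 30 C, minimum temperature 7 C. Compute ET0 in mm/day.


Tmean = (Tmax + Tmin)/2 = (30 + 7)/2 = 18.5
ET0 = 0.0023 * 8.3 * (18.5 + 17.8) * sqrt(30 - 7)
ET0 = 0.0023 * 8.3 * 36.3 * 4.795832

3.3234 mm/day


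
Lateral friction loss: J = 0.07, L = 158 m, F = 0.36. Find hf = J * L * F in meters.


hf = J * L * F = 0.07 * 158 * 0.36 = 3.9816 m

3.9816 m


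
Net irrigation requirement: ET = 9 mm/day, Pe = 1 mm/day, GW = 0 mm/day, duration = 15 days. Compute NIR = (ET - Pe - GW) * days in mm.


Daily deficit = ET - Pe - GW = 9 - 1 - 0 = 8 mm/day
NIR = 8 * 15 = 120 mm

120.0000 mm


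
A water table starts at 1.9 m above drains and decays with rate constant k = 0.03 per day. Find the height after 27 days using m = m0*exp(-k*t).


m = m0 * exp(-k*t)
m = 1.9 * exp(-0.03 * 27)
m = 1.9 * exp(-0.8100)

0.8452 m


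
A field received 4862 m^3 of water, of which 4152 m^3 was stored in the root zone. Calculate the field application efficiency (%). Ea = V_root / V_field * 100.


Ea = V_root / V_field * 100 = 4152 / 4862 * 100 = 85.3970%

85.3970 %


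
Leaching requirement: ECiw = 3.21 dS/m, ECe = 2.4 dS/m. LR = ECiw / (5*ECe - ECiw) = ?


LR = ECiw / (5*ECe - ECiw)
LR = 3.21 / (5*2.4 - 3.21)
LR = 3.21 / 8.7900

0.3652


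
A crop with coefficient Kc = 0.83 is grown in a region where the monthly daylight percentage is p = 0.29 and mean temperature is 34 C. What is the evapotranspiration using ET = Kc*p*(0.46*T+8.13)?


ET = Kc * p * (0.46*T + 8.13)
ET = 0.83 * 0.29 * (0.46*34 + 8.13)
ET = 0.83 * 0.29 * 23.7700

5.7214 mm/day


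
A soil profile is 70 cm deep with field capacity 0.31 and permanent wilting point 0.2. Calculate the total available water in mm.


AWC = (FC - PWP) * d * 10
AWC = (0.31 - 0.2) * 70 * 10
AWC = 0.1100 * 70 * 10

77.0000 mm


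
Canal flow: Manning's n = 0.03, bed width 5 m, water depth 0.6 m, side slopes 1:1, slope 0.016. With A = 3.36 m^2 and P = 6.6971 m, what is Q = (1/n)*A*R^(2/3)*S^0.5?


R = A/P = 3.36/6.6971 = 0.501710
Q = (1/0.03) * 3.36 * 0.501710^(2/3) * 0.016^0.5

8.9450 m^3/s


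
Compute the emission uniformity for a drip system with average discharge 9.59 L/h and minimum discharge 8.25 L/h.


EU = (q_min/q_avg)*100 = (8.25/9.59)*100 = 86.0271%

86.0271 %


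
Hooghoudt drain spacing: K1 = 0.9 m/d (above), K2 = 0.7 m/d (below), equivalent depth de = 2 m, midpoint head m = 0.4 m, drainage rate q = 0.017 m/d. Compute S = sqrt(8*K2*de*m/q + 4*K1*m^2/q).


S^2 = 8*K2*de*m/q + 4*K1*m^2/q
S^2 = 8*0.7*2*0.4/0.017 + 4*0.9*0.4^2/0.017
S = sqrt(297.4118)

17.2456 m


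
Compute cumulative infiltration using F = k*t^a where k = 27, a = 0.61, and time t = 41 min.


F = k * t^a = 27 * 41^0.61
F = 27 * 9.633812

260.1129 mm


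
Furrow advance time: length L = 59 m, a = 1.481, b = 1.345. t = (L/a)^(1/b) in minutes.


t = (L/a)^(1/b)
t = (59/1.481)^(1/1.345)
t = 39.837947^(1/1.345)

15.4815 min


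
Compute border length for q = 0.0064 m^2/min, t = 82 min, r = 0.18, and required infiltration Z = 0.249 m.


L = q*t/((1+r)*Z)
L = 0.0064*82/((1+0.18)*0.249)
L = 0.5248/0.29382

1.7861 m


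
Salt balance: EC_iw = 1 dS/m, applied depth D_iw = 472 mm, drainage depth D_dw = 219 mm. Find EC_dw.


EC_dw = EC_iw * D_iw / D_dw
EC_dw = 1 * 472 / 219
EC_dw = 472 / 219

2.1553 dS/m


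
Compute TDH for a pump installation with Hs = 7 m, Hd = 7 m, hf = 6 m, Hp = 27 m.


TDH = Hs + Hd + hf + Hp = 7 + 7 + 6 + 27 = 47

47 m


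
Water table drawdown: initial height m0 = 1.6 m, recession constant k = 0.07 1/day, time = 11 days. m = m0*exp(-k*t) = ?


m = m0 * exp(-k*t)
m = 1.6 * exp(-0.07 * 11)
m = 1.6 * exp(-0.7700)

0.7408 m


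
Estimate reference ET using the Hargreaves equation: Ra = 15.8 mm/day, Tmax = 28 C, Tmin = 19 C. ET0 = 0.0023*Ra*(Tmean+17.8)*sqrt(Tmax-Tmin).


Tmean = (Tmax + Tmin)/2 = (28 + 19)/2 = 23.5
ET0 = 0.0023 * 15.8 * (23.5 + 17.8) * sqrt(28 - 19)
ET0 = 0.0023 * 15.8 * 41.3 * 3.000000

4.5025 mm/day
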